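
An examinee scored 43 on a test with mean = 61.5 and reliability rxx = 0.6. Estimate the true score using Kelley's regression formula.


T_est = rxx * X + (1 - rxx) * mean
T_est = 0.6 * 43 + 0.4 * 61.5
T_est = 25.8 + 24.6
T_est = 50.4

50.4


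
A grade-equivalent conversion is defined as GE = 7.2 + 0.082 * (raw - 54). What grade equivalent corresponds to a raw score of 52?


raw - median = 52 - 54 = -2
slope * diff = 0.082 * -2 = -0.164
GE = 7.2 + -0.164
GE = 7.036

7.036


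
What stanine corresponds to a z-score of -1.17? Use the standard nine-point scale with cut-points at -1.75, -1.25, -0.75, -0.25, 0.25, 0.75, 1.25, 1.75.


Stanine boundaries: [-1.75, -1.25, -0.75, -0.25, 0.25, 0.75, 1.25, 1.75]
z = -1.17
Check each boundary:
  z >= -1.75 -> could be stanine 2
  z >= -1.25 -> could be stanine 3
  z < -0.75
  z < -0.25
  z < 0.25
  z < 0.75
  z < 1.25
  z < 1.75
Highest qualifying boundary gives stanine = 3

3


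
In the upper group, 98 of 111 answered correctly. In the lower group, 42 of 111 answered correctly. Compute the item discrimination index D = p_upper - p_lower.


p_upper = 98/111 = 0.8829
p_lower = 42/111 = 0.3784
D = 0.8829 - 0.3784 = 0.5045

0.5045


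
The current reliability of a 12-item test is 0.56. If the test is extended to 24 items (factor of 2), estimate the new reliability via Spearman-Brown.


r_new = (n * rxx) / (1 + (n-1) * rxx)
r_new = (2 * 0.56) / (1 + 1 * 0.56)
r_new = 1.12 / 1.56
r_new = 0.7179

0.7179


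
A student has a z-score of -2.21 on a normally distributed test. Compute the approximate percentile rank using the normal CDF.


CDF(z) = 0.5 * (1 + erf(z/sqrt(2)))
erf(-1.5627) = -0.9729
CDF = 0.0136
Percentile rank = 0.0136 * 100 = 1.36

1.36


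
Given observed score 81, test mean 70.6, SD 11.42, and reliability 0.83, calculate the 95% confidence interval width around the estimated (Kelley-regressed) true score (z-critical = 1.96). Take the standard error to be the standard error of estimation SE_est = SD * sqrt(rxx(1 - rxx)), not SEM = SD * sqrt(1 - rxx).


True score estimate = 0.83*81 + 0.17*70.6 = 79.232
SE_est = SD * sqrt(rxx * (1 - rxx)) = 11.42 * sqrt(0.83 * 0.17) = 11.42 * sqrt(0.1411) = 4.289727
CI = T_est +/- z * SE_est, so width = 2 * z * SE_est = 2 * 1.96 * 4.289727
Width = 16.8157

16.8157


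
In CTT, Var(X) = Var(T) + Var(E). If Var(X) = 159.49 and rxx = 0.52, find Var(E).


var_true = rxx * var_obs = 0.52 * 159.49 = 82.9348
var_error = var_obs - var_true
var_error = 159.49 - 82.9348
var_error = 76.5552

76.5552


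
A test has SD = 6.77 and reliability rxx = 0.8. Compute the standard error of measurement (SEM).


SEM = SD * sqrt(1 - rxx)
SEM = 6.77 * sqrt(1 - 0.8)
SEM = 6.77 * sqrt(0.2) = 6.77 * 0.447214
SEM = 3.0276

3.0276


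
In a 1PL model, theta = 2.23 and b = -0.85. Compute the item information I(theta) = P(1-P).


P = 1/(1+exp(-(2.23--0.85))) = 0.9561
I = P*(1-P) = 0.9561 * 0.0439
I = 0.042

0.042


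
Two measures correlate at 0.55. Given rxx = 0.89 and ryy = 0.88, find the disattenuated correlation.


r_corrected = rxy / sqrt(rxx * ryy)
= 0.55 / sqrt(0.89 * 0.88)
= 0.55 / sqrt(0.7832)
= 0.55 / 0.884986
r_corrected = 0.6215

0.6215


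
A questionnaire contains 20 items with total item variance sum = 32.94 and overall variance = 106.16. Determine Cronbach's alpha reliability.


alpha = (k/(k-1)) * (1 - sum(si^2)/s_total^2)
= (20/19) * (1 - 32.94/106.16)
alpha = 0.726

0.726


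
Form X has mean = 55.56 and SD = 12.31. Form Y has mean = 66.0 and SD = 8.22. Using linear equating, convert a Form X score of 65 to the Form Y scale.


slope = SD_Y / SD_X = 8.22 / 12.31 ~ 0.6677
intercept = mean_Y - slope * mean_X = 66.0 - (8.22 / 12.31) * 55.56 ~ 28.8998
Y = slope * X + intercept. To avoid rounding drift from the rounded slope/intercept, evaluate the equivalent form Y = mean_Y + SD_Y * (X - mean_X) / SD_X at full precision:
Y = 66.0 + 8.22 * (65 - 55.56) / 12.31
Y = 66.0 + 8.22 * 9.44 / 12.31
Y = 66.0 + 77.5968 / 12.31
Y = 66.0 + 6.3036
Y = 72.3036

72.3036


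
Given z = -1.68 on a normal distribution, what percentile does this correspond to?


CDF(z) = 0.5 * (1 + erf(z/sqrt(2)))
erf(-1.1879) = -0.907
CDF = 0.0465
Percentile rank = 0.0465 * 100 = 4.65

4.65


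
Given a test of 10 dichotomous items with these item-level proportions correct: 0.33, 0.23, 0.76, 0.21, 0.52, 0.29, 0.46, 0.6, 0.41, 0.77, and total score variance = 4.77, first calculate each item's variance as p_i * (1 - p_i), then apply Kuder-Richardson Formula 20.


For each item, compute p_i * q_i:
  Item 1: 0.33 * 0.67 = 0.2211
  Item 2: 0.23 * 0.77 = 0.1771
  Item 3: 0.76 * 0.24 = 0.1824
  Item 4: 0.21 * 0.79 = 0.1659
  Item 5: 0.52 * 0.48 = 0.2496
  Item 6: 0.29 * 0.71 = 0.2059
  Item 7: 0.46 * 0.54 = 0.2484
  Item 8: 0.6 * 0.4 = 0.24
  Item 9: 0.41 * 0.59 = 0.2419
  Item 10: 0.77 * 0.23 = 0.1771
Sum(p_i * q_i) = 0.2211 + 0.1771 + 0.1824 + 0.1659 + 0.2496 + 0.2059 + 0.2484 + 0.24 + 0.2419 + 0.1771 = 2.1094
KR-20 = (k/(k-1)) * (1 - Sum(p_i*q_i) / Var_total)
= (10/9) * (1 - 2.1094/4.77)
= 1.1111 * 0.5578
KR-20 = 0.6198

0.6198


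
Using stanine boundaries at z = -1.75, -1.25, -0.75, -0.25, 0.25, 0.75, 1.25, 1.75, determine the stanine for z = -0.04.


Stanine boundaries: [-1.75, -1.25, -0.75, -0.25, 0.25, 0.75, 1.25, 1.75]
z = -0.04
Check each boundary:
  z >= -1.75 -> could be stanine 2
  z >= -1.25 -> could be stanine 3
  z >= -0.75 -> could be stanine 4
  z >= -0.25 -> could be stanine 5
  z < 0.25
  z < 0.75
  z < 1.25
  z < 1.75
Highest qualifying boundary gives stanine = 5

5


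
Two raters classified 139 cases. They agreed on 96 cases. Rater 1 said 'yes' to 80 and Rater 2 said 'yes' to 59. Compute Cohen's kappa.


P_o = 96/139 = 0.690647
P_e = (80*59 + 59*80) / 19321 = 0.488588
kappa = (P_o - P_e) / (1 - P_e)
kappa = (0.690647 - 0.488588) / (1 - 0.488588)
kappa = 0.3951

0.3951


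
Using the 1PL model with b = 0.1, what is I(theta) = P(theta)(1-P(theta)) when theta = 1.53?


P = 1/(1+exp(-(1.53-0.1))) = 0.8069
I = P*(1-P) = 0.8069 * 0.1931
I = 0.1558

0.1558


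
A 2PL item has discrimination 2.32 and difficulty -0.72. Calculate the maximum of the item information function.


For 2PL, max info at theta = b = -0.72
I_max = a^2 / 4 = 2.32^2 / 4
= 5.3824 / 4
I_max = 1.3456

1.3456


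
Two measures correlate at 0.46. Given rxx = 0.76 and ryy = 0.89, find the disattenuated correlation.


r_corrected = rxy / sqrt(rxx * ryy)
= 0.46 / sqrt(0.76 * 0.89)
= 0.46 / sqrt(0.6764)
= 0.46 / 0.822435
r_corrected = 0.5593

0.5593


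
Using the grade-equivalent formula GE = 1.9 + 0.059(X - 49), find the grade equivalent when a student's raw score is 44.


raw - median = 44 - 49 = -5
slope * diff = 0.059 * -5 = -0.295
GE = 1.9 + -0.295
GE = 1.605

1.605


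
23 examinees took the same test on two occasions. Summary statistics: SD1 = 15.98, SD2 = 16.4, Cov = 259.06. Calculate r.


r = cov(X,Y) / (SD_X * SD_Y)
r = 259.06 / (15.98 * 16.4)
r = 259.06 / 262.072
r = 0.9885

0.9885


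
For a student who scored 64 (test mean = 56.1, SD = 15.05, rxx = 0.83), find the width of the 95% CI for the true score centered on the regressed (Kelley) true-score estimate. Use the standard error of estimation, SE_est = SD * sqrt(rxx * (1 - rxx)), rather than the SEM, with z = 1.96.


True score estimate = 0.83*64 + 0.17*56.1 = 62.657
SE_est = SD * sqrt(rxx * (1 - rxx)) = 15.05 * sqrt(0.83 * 0.17) = 15.05 * sqrt(0.1411) = 5.653274
CI = T_est +/- z * SE_est, so width = 2 * z * SE_est = 2 * 1.96 * 5.653274
Width = 22.1608

22.1608


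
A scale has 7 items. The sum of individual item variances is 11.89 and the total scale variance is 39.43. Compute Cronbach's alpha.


alpha = (k/(k-1)) * (1 - sum(si^2)/s_total^2)
= (7/6) * (1 - 11.89/39.43)
alpha = 0.8149

0.8149


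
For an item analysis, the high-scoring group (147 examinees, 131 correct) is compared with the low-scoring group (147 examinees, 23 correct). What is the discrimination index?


p_upper = 131/147 = 0.8912
p_lower = 23/147 = 0.1565
D = 0.8912 - 0.1565 = 0.7347

0.7347


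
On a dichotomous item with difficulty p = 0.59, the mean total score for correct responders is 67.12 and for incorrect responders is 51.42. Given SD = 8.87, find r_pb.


q = 1 - p = 0.41
rpb = ((M1 - M0) / SD) * sqrt(p * q)
rpb = ((67.12 - 51.42) / 8.87) * sqrt(0.59 * 0.41)
rpb = 0.8706

0.8706


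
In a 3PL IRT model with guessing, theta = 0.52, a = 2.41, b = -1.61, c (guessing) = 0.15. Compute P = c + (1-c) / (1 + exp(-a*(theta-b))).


logit = 2.41*(0.52 - -1.61) = 5.1333
P* = 1/(1 + exp(-5.1333)) = 0.9941
P = 0.15 + (1 - 0.15) * 0.9941
P = 0.995

0.995


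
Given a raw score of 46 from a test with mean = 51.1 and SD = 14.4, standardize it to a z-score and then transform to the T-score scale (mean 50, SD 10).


z = (X - mean) / SD = (46 - 51.1) / 14.4
z = -5.1 / 14.4
z = -0.3542
T-score = T = 50 + 10z
Carry z at full precision (z = -5.1 / 14.4) into the conversion:
T-score = 50 + 10 * (-5.1 / 14.4) = 50 + -51 / 14.4
T-score = 50 + -3.5417
T-score = 46.4583

46.4583


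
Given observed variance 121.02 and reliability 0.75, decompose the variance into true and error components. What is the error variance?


var_true = rxx * var_obs = 0.75 * 121.02 = 90.765
var_error = var_obs - var_true
var_error = 121.02 - 90.765
var_error = 30.255

30.255


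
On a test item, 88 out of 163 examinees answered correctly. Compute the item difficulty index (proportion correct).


Item difficulty p = number correct / total examinees
p = 88 / 163
p = 0.5399

0.5399


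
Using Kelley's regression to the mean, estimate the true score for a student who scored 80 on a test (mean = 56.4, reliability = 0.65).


T_est = rxx * X + (1 - rxx) * mean
T_est = 0.65 * 80 + 0.35 * 56.4
T_est = 52.0 + 19.74
T_est = 71.74

71.74


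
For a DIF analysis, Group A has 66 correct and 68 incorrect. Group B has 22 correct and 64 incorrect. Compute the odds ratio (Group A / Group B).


Odds_A = 66/68 = 0.9706
Odds_B = 22/64 = 0.3438
OR = Odds_A / Odds_B = 0.9706 / 0.3438
Exactly, OR = (66 * 64) / (68 * 22) = 4224 / 1496
OR = 2.8235

2.8235


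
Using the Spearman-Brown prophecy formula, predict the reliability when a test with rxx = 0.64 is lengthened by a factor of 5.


r_new = (n * rxx) / (1 + (n-1) * rxx)
r_new = (5 * 0.64) / (1 + 4 * 0.64)
r_new = 3.2 / 3.56
r_new = 0.8989

0.8989


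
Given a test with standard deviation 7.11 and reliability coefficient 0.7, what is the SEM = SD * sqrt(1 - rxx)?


SEM = SD * sqrt(1 - rxx)
SEM = 7.11 * sqrt(1 - 0.7)
SEM = 7.11 * sqrt(0.3) = 7.11 * 0.547723
SEM = 3.8943

3.8943


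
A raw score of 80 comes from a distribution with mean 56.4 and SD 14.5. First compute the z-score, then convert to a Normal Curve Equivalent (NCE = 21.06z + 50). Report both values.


z = (X - mean) / SD = (80 - 56.4) / 14.5
z = 23.6 / 14.5
z = 1.6276
NCE = NCE = 21.06z + 50
Carry z at full precision (z = 23.6 / 14.5) into the conversion:
NCE = 21.06 * (23.6 / 14.5) + 50 = 497.016 / 14.5 + 50
NCE = 34.277 + 50
NCE = 84.277

84.277


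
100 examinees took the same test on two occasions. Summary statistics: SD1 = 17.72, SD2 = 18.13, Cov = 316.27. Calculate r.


r = cov(X,Y) / (SD_X * SD_Y)
r = 316.27 / (17.72 * 18.13)
r = 316.27 / 321.2636
r = 0.9845

0.9845


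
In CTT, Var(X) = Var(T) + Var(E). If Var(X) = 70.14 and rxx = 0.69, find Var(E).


var_true = rxx * var_obs = 0.69 * 70.14 = 48.3966
var_error = var_obs - var_true
var_error = 70.14 - 48.3966
var_error = 21.7434

21.7434


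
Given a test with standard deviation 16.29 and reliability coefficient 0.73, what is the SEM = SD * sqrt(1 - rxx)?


SEM = SD * sqrt(1 - rxx)
SEM = 16.29 * sqrt(1 - 0.73)
SEM = 16.29 * sqrt(0.27) = 16.29 * 0.519615
SEM = 8.4645

8.4645


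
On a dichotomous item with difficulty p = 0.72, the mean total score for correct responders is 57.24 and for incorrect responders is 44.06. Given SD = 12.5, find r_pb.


q = 1 - p = 0.28
rpb = ((M1 - M0) / SD) * sqrt(p * q)
rpb = ((57.24 - 44.06) / 12.5) * sqrt(0.72 * 0.28)
rpb = 0.4734

0.4734


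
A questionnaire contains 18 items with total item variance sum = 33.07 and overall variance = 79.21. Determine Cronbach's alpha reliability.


alpha = (k/(k-1)) * (1 - sum(si^2)/s_total^2)
= (18/17) * (1 - 33.07/79.21)
alpha = 0.6168

0.6168


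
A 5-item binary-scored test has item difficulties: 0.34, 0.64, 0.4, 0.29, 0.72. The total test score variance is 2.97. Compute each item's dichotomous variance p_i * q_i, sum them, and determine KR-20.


For each item, compute p_i * q_i:
  Item 1: 0.34 * 0.66 = 0.2244
  Item 2: 0.64 * 0.36 = 0.2304
  Item 3: 0.4 * 0.6 = 0.24
  Item 4: 0.29 * 0.71 = 0.2059
  Item 5: 0.72 * 0.28 = 0.2016
Sum(p_i * q_i) = 0.2244 + 0.2304 + 0.24 + 0.2059 + 0.2016 = 1.1023
KR-20 = (k/(k-1)) * (1 - Sum(p_i*q_i) / Var_total)
= (5/4) * (1 - 1.1023/2.97)
= 1.25 * 0.6289
KR-20 = 0.7861

0.7861


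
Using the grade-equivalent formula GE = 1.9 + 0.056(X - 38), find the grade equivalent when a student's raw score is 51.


raw - median = 51 - 38 = 13
slope * diff = 0.056 * 13 = 0.728
GE = 1.9 + 0.728
GE = 2.628

2.628


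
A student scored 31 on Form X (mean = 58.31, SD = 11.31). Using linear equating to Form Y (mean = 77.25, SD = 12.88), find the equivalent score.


slope = SD_Y / SD_X = 12.88 / 11.31 ~ 1.1388
intercept = mean_Y - slope * mean_X = 77.25 - (12.88 / 11.31) * 58.31 ~ 10.8457
Y = slope * X + intercept. To avoid rounding drift from the rounded slope/intercept, evaluate the equivalent form Y = mean_Y + SD_Y * (X - mean_X) / SD_X at full precision:
Y = 77.25 + 12.88 * (31 - 58.31) / 11.31
Y = 77.25 - 12.88 * 27.31 / 11.31
Y = 77.25 - 351.7528 / 11.31
Y = 77.25 - 31.101
Y = 46.149

46.149


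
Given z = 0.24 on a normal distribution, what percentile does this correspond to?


CDF(z) = 0.5 * (1 + erf(z/sqrt(2)))
erf(0.1697) = 0.1897
CDF = 0.5948
Percentile rank = 0.5948 * 100 = 59.48

59.48


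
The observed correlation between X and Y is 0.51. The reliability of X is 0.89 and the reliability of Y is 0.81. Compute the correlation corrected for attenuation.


r_corrected = rxy / sqrt(rxx * ryy)
= 0.51 / sqrt(0.89 * 0.81)
= 0.51 / sqrt(0.7209)
= 0.51 / 0.849058
r_corrected = 0.6007

0.6007


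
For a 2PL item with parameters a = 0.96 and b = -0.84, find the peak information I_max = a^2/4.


For 2PL, max info at theta = b = -0.84
I_max = a^2 / 4 = 0.96^2 / 4
= 0.9216 / 4
I_max = 0.2304

0.2304


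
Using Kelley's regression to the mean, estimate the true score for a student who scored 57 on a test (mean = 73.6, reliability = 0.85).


T_est = rxx * X + (1 - rxx) * mean
T_est = 0.85 * 57 + 0.15 * 73.6
T_est = 48.45 + 11.04
T_est = 59.49

59.49


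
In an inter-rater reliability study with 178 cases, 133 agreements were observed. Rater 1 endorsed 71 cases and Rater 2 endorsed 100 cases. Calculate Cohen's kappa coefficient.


P_o = 133/178 = 0.747191
P_e = (71*100 + 107*78) / 31684 = 0.487502
kappa = (P_o - P_e) / (1 - P_e)
kappa = (0.747191 - 0.487502) / (1 - 0.487502)
kappa = 0.5067

0.5067


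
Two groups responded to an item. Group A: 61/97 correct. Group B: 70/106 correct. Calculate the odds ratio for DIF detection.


Odds_A = 61/36 = 1.6944
Odds_B = 70/36 = 1.9444
OR = Odds_A / Odds_B = 1.6944 / 1.9444
Exactly, OR = (61 * 36) / (36 * 70) = 2196 / 2520
OR = 0.8714

0.8714


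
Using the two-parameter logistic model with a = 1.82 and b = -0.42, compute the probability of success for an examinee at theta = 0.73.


a*(theta - b) = 1.82 * (0.73 - -0.42) = 2.093
exp(-2.093) = 0.1233
P = 1 / (1 + 0.1233)
P = 0.8902

0.8902


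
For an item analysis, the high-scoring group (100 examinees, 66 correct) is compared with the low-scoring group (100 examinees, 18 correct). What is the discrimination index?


p_upper = 66/100 = 0.66
p_lower = 18/100 = 0.18
D = 0.66 - 0.18 = 0.48

0.48


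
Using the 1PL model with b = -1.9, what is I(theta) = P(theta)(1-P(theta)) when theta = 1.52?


P = 1/(1+exp(-(1.52--1.9))) = 0.9683
I = P*(1-P) = 0.9683 * 0.0317
I = 0.0307

0.0307


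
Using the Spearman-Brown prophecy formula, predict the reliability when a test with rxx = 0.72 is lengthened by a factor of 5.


r_new = (n * rxx) / (1 + (n-1) * rxx)
r_new = (5 * 0.72) / (1 + 4 * 0.72)
r_new = 3.6 / 3.88
r_new = 0.9278

0.9278


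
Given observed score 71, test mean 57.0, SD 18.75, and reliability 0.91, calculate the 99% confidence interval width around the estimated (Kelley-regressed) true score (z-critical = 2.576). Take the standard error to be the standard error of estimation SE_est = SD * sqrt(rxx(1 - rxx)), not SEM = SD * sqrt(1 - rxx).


True score estimate = 0.91*71 + 0.09*57.0 = 69.74
SE_est = SD * sqrt(rxx * (1 - rxx)) = 18.75 * sqrt(0.91 * 0.09) = 18.75 * sqrt(0.0819) = 5.365908
CI = T_est +/- z * SE_est, so width = 2 * z * SE_est = 2 * 2.576 * 5.365908
Width = 27.6452

27.6452


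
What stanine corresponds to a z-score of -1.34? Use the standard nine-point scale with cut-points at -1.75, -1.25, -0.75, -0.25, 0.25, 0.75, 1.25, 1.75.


Stanine boundaries: [-1.75, -1.25, -0.75, -0.25, 0.25, 0.75, 1.25, 1.75]
z = -1.34
Check each boundary:
  z >= -1.75 -> could be stanine 2
  z < -1.25
  z < -0.75
  z < -0.25
  z < 0.25
  z < 0.75
  z < 1.25
  z < 1.75
Highest qualifying boundary gives stanine = 2

2


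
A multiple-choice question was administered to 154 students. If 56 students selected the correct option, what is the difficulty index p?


Item difficulty p = number correct / total examinees
p = 56 / 154
p = 0.3636

0.3636


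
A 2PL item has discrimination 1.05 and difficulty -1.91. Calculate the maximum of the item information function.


For 2PL, max info at theta = b = -1.91
I_max = a^2 / 4 = 1.05^2 / 4
= 1.1025 / 4
I_max = 0.2756

0.2756


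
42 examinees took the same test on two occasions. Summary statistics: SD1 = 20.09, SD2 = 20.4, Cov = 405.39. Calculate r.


r = cov(X,Y) / (SD_X * SD_Y)
r = 405.39 / (20.09 * 20.4)
r = 405.39 / 409.836
r = 0.9892

0.9892


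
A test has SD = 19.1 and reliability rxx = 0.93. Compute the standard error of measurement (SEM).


SEM = SD * sqrt(1 - rxx)
SEM = 19.1 * sqrt(1 - 0.93)
SEM = 19.1 * sqrt(0.07) = 19.1 * 0.264575
SEM = 5.0534

5.0534


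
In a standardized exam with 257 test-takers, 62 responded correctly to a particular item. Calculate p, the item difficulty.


Item difficulty p = number correct / total examinees
p = 62 / 257
p = 0.2412

0.2412


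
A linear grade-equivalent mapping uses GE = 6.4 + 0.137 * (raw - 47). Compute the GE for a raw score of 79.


raw - median = 79 - 47 = 32
slope * diff = 0.137 * 32 = 4.384
GE = 6.4 + 4.384
GE = 10.784

10.784


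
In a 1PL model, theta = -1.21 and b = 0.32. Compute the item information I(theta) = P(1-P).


P = 1/(1+exp(-(-1.21-0.32))) = 0.178
I = P*(1-P) = 0.178 * 0.822
I = 0.1463

0.1463


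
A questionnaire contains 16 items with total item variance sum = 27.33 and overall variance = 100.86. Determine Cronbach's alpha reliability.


alpha = (k/(k-1)) * (1 - sum(si^2)/s_total^2)
= (16/15) * (1 - 27.33/100.86)
alpha = 0.7776

0.7776


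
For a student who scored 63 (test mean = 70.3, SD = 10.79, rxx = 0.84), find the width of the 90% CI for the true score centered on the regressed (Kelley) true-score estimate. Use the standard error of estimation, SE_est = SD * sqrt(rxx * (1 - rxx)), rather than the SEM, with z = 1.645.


True score estimate = 0.84*63 + 0.16*70.3 = 64.168
SE_est = SD * sqrt(rxx * (1 - rxx)) = 10.79 * sqrt(0.84 * 0.16) = 10.79 * sqrt(0.1344) = 3.955679
CI = T_est +/- z * SE_est, so width = 2 * z * SE_est = 2 * 1.645 * 3.955679
Width = 13.0142

13.0142


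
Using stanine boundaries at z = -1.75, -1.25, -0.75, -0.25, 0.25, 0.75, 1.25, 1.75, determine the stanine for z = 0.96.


Stanine boundaries: [-1.75, -1.25, -0.75, -0.25, 0.25, 0.75, 1.25, 1.75]
z = 0.96
Check each boundary:
  z >= -1.75 -> could be stanine 2
  z >= -1.25 -> could be stanine 3
  z >= -0.75 -> could be stanine 4
  z >= -0.25 -> could be stanine 5
  z >= 0.25 -> could be stanine 6
  z >= 0.75 -> could be stanine 7
  z < 1.25
  z < 1.75
Highest qualifying boundary gives stanine = 7

7


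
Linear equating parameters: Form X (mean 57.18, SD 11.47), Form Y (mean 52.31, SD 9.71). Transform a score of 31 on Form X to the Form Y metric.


slope = SD_Y / SD_X = 9.71 / 11.47 ~ 0.8466
intercept = mean_Y - slope * mean_X = 52.31 - (9.71 / 11.47) * 57.18 ~ 3.9039
Y = slope * X + intercept. To avoid rounding drift from the rounded slope/intercept, evaluate the equivalent form Y = mean_Y + SD_Y * (X - mean_X) / SD_X at full precision:
Y = 52.31 + 9.71 * (31 - 57.18) / 11.47
Y = 52.31 - 9.71 * 26.18 / 11.47
Y = 52.31 - 254.2078 / 11.47
Y = 52.31 - 22.1628
Y = 30.1472

30.1472


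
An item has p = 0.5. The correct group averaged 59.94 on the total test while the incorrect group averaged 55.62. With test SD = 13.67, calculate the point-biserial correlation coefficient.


q = 1 - p = 0.5
rpb = ((M1 - M0) / SD) * sqrt(p * q)
rpb = ((59.94 - 55.62) / 13.67) * sqrt(0.5 * 0.5)
rpb = 0.158

0.158


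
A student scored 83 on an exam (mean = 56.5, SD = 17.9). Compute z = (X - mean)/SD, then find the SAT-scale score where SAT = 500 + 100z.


z = (X - mean) / SD = (83 - 56.5) / 17.9
z = 26.5 / 17.9
z = 1.4804
SAT-scale = SAT = 500 + 100z
Carry z at full precision (z = 26.5 / 17.9) into the conversion:
SAT-scale = 500 + 100 * (26.5 / 17.9) = 500 + 2650 / 17.9
SAT-scale = 500 + 148.0447
SAT-scale = 648.0447

648.0447


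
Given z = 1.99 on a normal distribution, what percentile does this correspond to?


CDF(z) = 0.5 * (1 + erf(z/sqrt(2)))
erf(1.4071) = 0.9534
CDF = 0.9767
Percentile rank = 0.9767 * 100 = 97.67

97.67


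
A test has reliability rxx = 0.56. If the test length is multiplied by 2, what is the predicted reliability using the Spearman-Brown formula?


r_new = (n * rxx) / (1 + (n-1) * rxx)
r_new = (2 * 0.56) / (1 + 1 * 0.56)
r_new = 1.12 / 1.56
r_new = 0.7179

0.7179


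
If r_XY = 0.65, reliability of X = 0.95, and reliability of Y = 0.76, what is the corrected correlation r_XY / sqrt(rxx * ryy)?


r_corrected = rxy / sqrt(rxx * ryy)
= 0.65 / sqrt(0.95 * 0.76)
= 0.65 / sqrt(0.722)
= 0.65 / 0.849706
r_corrected = 0.765

0.765


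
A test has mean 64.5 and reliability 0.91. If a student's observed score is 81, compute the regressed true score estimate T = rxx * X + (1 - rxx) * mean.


T_est = rxx * X + (1 - rxx) * mean
T_est = 0.91 * 81 + 0.09 * 64.5
T_est = 73.71 + 5.805
T_est = 79.515

79.515


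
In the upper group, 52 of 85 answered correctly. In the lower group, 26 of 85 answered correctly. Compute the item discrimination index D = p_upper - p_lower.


p_upper = 52/85 = 0.6118
p_lower = 26/85 = 0.3059
D = 0.6118 - 0.3059 = 0.3059

0.3059


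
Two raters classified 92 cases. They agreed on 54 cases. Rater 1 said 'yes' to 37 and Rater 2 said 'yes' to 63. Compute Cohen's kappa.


P_o = 54/92 = 0.586957
P_e = (37*63 + 55*29) / 8464 = 0.463847
kappa = (P_o - P_e) / (1 - P_e)
kappa = (0.586957 - 0.463847) / (1 - 0.463847)
kappa = 0.2296

0.2296


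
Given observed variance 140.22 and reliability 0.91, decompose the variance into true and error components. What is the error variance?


var_true = rxx * var_obs = 0.91 * 140.22 = 127.6002
var_error = var_obs - var_true
var_error = 140.22 - 127.6002
var_error = 12.6198

12.6198


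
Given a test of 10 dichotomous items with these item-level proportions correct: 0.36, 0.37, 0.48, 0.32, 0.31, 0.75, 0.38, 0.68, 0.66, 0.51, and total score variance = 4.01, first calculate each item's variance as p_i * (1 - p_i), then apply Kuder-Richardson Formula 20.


For each item, compute p_i * q_i:
  Item 1: 0.36 * 0.64 = 0.2304
  Item 2: 0.37 * 0.63 = 0.2331
  Item 3: 0.48 * 0.52 = 0.2496
  Item 4: 0.32 * 0.68 = 0.2176
  Item 5: 0.31 * 0.69 = 0.2139
  Item 6: 0.75 * 0.25 = 0.1875
  Item 7: 0.38 * 0.62 = 0.2356
  Item 8: 0.68 * 0.32 = 0.2176
  Item 9: 0.66 * 0.34 = 0.2244
  Item 10: 0.51 * 0.49 = 0.2499
Sum(p_i * q_i) = 0.2304 + 0.2331 + 0.2496 + 0.2176 + 0.2139 + 0.1875 + 0.2356 + 0.2176 + 0.2244 + 0.2499 = 2.2596
KR-20 = (k/(k-1)) * (1 - Sum(p_i*q_i) / Var_total)
= (10/9) * (1 - 2.2596/4.01)
= 1.1111 * 0.4365
KR-20 = 0.485

0.485


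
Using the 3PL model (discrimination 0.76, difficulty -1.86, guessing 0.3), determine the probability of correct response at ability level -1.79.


logit = 0.76*(-1.79 - -1.86) = 0.0532
P* = 1/(1 + exp(-0.0532)) = 0.5133
P = 0.3 + (1 - 0.3) * 0.5133
P = 0.6593

0.6593


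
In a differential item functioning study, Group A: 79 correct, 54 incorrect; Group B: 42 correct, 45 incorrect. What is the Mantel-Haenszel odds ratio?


Odds_A = 79/54 = 1.463
Odds_B = 42/45 = 0.9333
OR = Odds_A / Odds_B = 1.463 / 0.9333
Exactly, OR = (79 * 45) / (54 * 42) = 3555 / 2268
OR = 1.5675

1.5675


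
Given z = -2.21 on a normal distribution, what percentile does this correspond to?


CDF(z) = 0.5 * (1 + erf(z/sqrt(2)))
erf(-1.5627) = -0.9729
CDF = 0.0136
Percentile rank = 0.0136 * 100 = 1.36

1.36


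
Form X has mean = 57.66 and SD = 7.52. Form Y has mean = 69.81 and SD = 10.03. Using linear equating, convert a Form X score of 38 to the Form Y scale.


slope = SD_Y / SD_X = 10.03 / 7.52 ~ 1.3338
intercept = mean_Y - slope * mean_X = 69.81 - (10.03 / 7.52) * 57.66 ~ -7.0956
Y = slope * X + intercept. To avoid rounding drift from the rounded slope/intercept, evaluate the equivalent form Y = mean_Y + SD_Y * (X - mean_X) / SD_X at full precision:
Y = 69.81 + 10.03 * (38 - 57.66) / 7.52
Y = 69.81 - 10.03 * 19.66 / 7.52
Y = 69.81 - 197.1898 / 7.52
Y = 69.81 - 26.222
Y = 43.588

43.588


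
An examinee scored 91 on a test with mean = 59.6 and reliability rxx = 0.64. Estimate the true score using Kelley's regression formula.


T_est = rxx * X + (1 - rxx) * mean
T_est = 0.64 * 91 + 0.36 * 59.6
T_est = 58.24 + 21.456
T_est = 79.696

79.696


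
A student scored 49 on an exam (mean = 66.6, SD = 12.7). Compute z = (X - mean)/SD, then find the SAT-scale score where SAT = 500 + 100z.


z = (X - mean) / SD = (49 - 66.6) / 12.7
z = -17.6 / 12.7
z = -1.3858
SAT-scale = SAT = 500 + 100z
Carry z at full precision (z = -17.6 / 12.7) into the conversion:
SAT-scale = 500 + 100 * (-17.6 / 12.7) = 500 + -1760 / 12.7
SAT-scale = 500 + -138.5827
SAT-scale = 361.4173

361.4173


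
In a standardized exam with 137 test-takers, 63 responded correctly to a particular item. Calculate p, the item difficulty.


Item difficulty p = number correct / total examinees
p = 63 / 137
p = 0.4599

0.4599


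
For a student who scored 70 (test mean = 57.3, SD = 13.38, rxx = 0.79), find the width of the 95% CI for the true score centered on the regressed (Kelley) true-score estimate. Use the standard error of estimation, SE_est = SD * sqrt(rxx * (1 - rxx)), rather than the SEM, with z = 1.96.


True score estimate = 0.79*70 + 0.21*57.3 = 67.333
SE_est = SD * sqrt(rxx * (1 - rxx)) = 13.38 * sqrt(0.79 * 0.21) = 13.38 * sqrt(0.1659) = 5.449784
CI = T_est +/- z * SE_est, so width = 2 * z * SE_est = 2 * 1.96 * 5.449784
Width = 21.3632

21.3632


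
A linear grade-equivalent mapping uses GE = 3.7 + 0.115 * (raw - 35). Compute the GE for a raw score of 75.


raw - median = 75 - 35 = 40
slope * diff = 0.115 * 40 = 4.6
GE = 3.7 + 4.6
GE = 8.3

8.3


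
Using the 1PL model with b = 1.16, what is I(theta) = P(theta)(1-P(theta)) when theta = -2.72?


P = 1/(1+exp(-(-2.72-1.16))) = 0.0202
I = P*(1-P) = 0.0202 * 0.9798
I = 0.0198

0.0198


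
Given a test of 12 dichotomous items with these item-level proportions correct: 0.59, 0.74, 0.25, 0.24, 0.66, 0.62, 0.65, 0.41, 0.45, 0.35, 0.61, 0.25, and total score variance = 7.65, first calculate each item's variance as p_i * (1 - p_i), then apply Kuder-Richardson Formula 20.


For each item, compute p_i * q_i:
  Item 1: 0.59 * 0.41 = 0.2419
  Item 2: 0.74 * 0.26 = 0.1924
  Item 3: 0.25 * 0.75 = 0.1875
  Item 4: 0.24 * 0.76 = 0.1824
  Item 5: 0.66 * 0.34 = 0.2244
  Item 6: 0.62 * 0.38 = 0.2356
  Item 7: 0.65 * 0.35 = 0.2275
  Item 8: 0.41 * 0.59 = 0.2419
  Item 9: 0.45 * 0.55 = 0.2475
  Item 10: 0.35 * 0.65 = 0.2275
  Item 11: 0.61 * 0.39 = 0.2379
  Item 12: 0.25 * 0.75 = 0.1875
Sum(p_i * q_i) = 0.2419 + 0.1924 + 0.1875 + 0.1824 + 0.2244 + 0.2356 + 0.2275 + 0.2419 + 0.2475 + 0.2275 + 0.2379 + 0.1875 = 2.634
KR-20 = (k/(k-1)) * (1 - Sum(p_i*q_i) / Var_total)
= (12/11) * (1 - 2.634/7.65)
= 1.0909 * 0.6557
KR-20 = 0.7153

0.7153


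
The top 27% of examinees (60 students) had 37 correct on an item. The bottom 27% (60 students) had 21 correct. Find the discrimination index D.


p_upper = 37/60 = 0.6167
p_lower = 21/60 = 0.35
D = 0.6167 - 0.35 = 0.2667

0.2667


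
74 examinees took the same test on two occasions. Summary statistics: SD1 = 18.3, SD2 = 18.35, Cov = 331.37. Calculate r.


r = cov(X,Y) / (SD_X * SD_Y)
r = 331.37 / (18.3 * 18.35)
r = 331.37 / 335.805
r = 0.9868

0.9868


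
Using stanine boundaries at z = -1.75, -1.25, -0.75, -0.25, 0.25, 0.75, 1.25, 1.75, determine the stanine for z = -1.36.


Stanine boundaries: [-1.75, -1.25, -0.75, -0.25, 0.25, 0.75, 1.25, 1.75]
z = -1.36
Check each boundary:
  z >= -1.75 -> could be stanine 2
  z < -1.25
  z < -0.75
  z < -0.25
  z < 0.25
  z < 0.75
  z < 1.25
  z < 1.75
Highest qualifying boundary gives stanine = 2

2


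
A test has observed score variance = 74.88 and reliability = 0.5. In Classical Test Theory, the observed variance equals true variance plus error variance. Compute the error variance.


var_true = rxx * var_obs = 0.5 * 74.88 = 37.44
var_error = var_obs - var_true
var_error = 74.88 - 37.44
var_error = 37.44

37.44


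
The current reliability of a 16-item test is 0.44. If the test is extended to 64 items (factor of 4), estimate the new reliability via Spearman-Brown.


r_new = (n * rxx) / (1 + (n-1) * rxx)
r_new = (4 * 0.44) / (1 + 3 * 0.44)
r_new = 1.76 / 2.32
r_new = 0.7586

0.7586


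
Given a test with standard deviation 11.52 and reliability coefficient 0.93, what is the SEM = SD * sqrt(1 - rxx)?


SEM = SD * sqrt(1 - rxx)
SEM = 11.52 * sqrt(1 - 0.93)
SEM = 11.52 * sqrt(0.07) = 11.52 * 0.264575
SEM = 3.0479

3.0479


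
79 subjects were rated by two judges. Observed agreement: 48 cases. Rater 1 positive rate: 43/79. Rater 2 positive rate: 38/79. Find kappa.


P_o = 48/79 = 0.607595
P_e = (43*38 + 36*41) / 6241 = 0.498318
kappa = (P_o - P_e) / (1 - P_e)
kappa = (0.607595 - 0.498318) / (1 - 0.498318)
kappa = 0.2178

0.2178


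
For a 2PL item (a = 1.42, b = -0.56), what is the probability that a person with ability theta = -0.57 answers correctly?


a*(theta - b) = 1.42 * (-0.57 - -0.56) = -0.0142
exp(--0.0142) = 1.0143
P = 1 / (1 + 1.0143)
P = 0.4965

0.4965


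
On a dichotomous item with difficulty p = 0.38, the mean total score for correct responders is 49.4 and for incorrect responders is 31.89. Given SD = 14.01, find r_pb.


q = 1 - p = 0.62
rpb = ((M1 - M0) / SD) * sqrt(p * q)
rpb = ((49.4 - 31.89) / 14.01) * sqrt(0.38 * 0.62)
rpb = 0.6066

0.6066


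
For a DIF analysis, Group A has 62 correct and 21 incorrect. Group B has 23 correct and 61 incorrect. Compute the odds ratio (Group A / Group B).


Odds_A = 62/21 = 2.9524
Odds_B = 23/61 = 0.377
OR = Odds_A / Odds_B = 2.9524 / 0.377
Exactly, OR = (62 * 61) / (21 * 23) = 3782 / 483
OR = 7.8302

7.8302


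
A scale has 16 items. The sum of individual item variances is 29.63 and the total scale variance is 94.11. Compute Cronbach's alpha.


alpha = (k/(k-1)) * (1 - sum(si^2)/s_total^2)
= (16/15) * (1 - 29.63/94.11)
alpha = 0.7308

0.7308


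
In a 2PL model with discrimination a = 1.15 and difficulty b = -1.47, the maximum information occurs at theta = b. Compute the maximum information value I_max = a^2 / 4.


For 2PL, max info at theta = b = -1.47
I_max = a^2 / 4 = 1.15^2 / 4
= 1.3225 / 4
I_max = 0.3306

0.3306


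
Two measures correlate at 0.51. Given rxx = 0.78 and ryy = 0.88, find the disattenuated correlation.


r_corrected = rxy / sqrt(rxx * ryy)
= 0.51 / sqrt(0.78 * 0.88)
= 0.51 / sqrt(0.6864)
= 0.51 / 0.828493
r_corrected = 0.6156

0.6156


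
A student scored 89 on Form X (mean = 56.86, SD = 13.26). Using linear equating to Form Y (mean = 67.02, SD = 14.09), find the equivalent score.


slope = SD_Y / SD_X = 14.09 / 13.26 ~ 1.0626
intercept = mean_Y - slope * mean_X = 67.02 - (14.09 / 13.26) * 56.86 ~ 6.6009
Y = slope * X + intercept. To avoid rounding drift from the rounded slope/intercept, evaluate the equivalent form Y = mean_Y + SD_Y * (X - mean_X) / SD_X at full precision:
Y = 67.02 + 14.09 * (89 - 56.86) / 13.26
Y = 67.02 + 14.09 * 32.14 / 13.26
Y = 67.02 + 452.8526 / 13.26
Y = 67.02 + 34.1518
Y = 101.1718

101.1718


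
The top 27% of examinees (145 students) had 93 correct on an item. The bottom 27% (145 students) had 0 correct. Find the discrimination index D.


p_upper = 93/145 = 0.6414
p_lower = 0/145 = 0.0
D = 0.6414 - 0.0 = 0.6414

0.6414


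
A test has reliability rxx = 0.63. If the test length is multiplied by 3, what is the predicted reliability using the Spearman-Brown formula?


r_new = (n * rxx) / (1 + (n-1) * rxx)
r_new = (3 * 0.63) / (1 + 2 * 0.63)
r_new = 1.89 / 2.26
r_new = 0.8363

0.8363


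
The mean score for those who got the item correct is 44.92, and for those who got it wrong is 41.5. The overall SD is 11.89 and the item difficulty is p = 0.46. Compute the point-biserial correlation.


q = 1 - p = 0.54
rpb = ((M1 - M0) / SD) * sqrt(p * q)
rpb = ((44.92 - 41.5) / 11.89) * sqrt(0.46 * 0.54)
rpb = 0.1434

0.1434


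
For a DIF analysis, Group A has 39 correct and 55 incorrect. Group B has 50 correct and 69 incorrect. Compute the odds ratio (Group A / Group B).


Odds_A = 39/55 = 0.7091
Odds_B = 50/69 = 0.7246
OR = Odds_A / Odds_B = 0.7091 / 0.7246
Exactly, OR = (39 * 69) / (55 * 50) = 2691 / 2750
OR = 0.9785

0.9785


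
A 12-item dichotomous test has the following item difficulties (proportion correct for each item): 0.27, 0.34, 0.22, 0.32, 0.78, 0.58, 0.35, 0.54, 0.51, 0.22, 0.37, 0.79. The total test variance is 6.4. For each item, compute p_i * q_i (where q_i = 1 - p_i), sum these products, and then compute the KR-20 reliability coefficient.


For each item, compute p_i * q_i:
  Item 1: 0.27 * 0.73 = 0.1971
  Item 2: 0.34 * 0.66 = 0.2244
  Item 3: 0.22 * 0.78 = 0.1716
  Item 4: 0.32 * 0.68 = 0.2176
  Item 5: 0.78 * 0.22 = 0.1716
  Item 6: 0.58 * 0.42 = 0.2436
  Item 7: 0.35 * 0.65 = 0.2275
  Item 8: 0.54 * 0.46 = 0.2484
  Item 9: 0.51 * 0.49 = 0.2499
  Item 10: 0.22 * 0.78 = 0.1716
  Item 11: 0.37 * 0.63 = 0.2331
  Item 12: 0.79 * 0.21 = 0.1659
Sum(p_i * q_i) = 0.1971 + 0.2244 + 0.1716 + 0.2176 + 0.1716 + 0.2436 + 0.2275 + 0.2484 + 0.2499 + 0.1716 + 0.2331 + 0.1659 = 2.5223
KR-20 = (k/(k-1)) * (1 - Sum(p_i*q_i) / Var_total)
= (12/11) * (1 - 2.5223/6.4)
= 1.0909 * 0.6059
KR-20 = 0.661

0.661


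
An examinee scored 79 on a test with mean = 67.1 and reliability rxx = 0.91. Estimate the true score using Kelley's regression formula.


T_est = rxx * X + (1 - rxx) * mean
T_est = 0.91 * 79 + 0.09 * 67.1
T_est = 71.89 + 6.039
T_est = 77.929

77.929


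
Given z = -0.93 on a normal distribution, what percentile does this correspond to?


CDF(z) = 0.5 * (1 + erf(z/sqrt(2)))
erf(-0.6576) = -0.6476
CDF = 0.1762
Percentile rank = 0.1762 * 100 = 17.62

17.62


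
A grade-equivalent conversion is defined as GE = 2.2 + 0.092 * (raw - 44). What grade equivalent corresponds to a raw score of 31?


raw - median = 31 - 44 = -13
slope * diff = 0.092 * -13 = -1.196
GE = 2.2 + -1.196
GE = 1.004

1.004


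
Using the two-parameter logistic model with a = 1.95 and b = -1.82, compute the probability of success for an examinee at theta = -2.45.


a*(theta - b) = 1.95 * (-2.45 - -1.82) = -1.2285
exp(--1.2285) = 3.4161
P = 1 / (1 + 3.4161)
P = 0.2264

0.2264


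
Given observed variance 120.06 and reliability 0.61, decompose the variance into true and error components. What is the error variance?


var_true = rxx * var_obs = 0.61 * 120.06 = 73.2366
var_error = var_obs - var_true
var_error = 120.06 - 73.2366
var_error = 46.8234

46.8234


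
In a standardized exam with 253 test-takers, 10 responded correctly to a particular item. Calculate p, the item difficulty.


Item difficulty p = number correct / total examinees
p = 10 / 253
p = 0.0395

0.0395


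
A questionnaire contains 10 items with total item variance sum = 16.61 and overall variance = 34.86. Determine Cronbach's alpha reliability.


alpha = (k/(k-1)) * (1 - sum(si^2)/s_total^2)
= (10/9) * (1 - 16.61/34.86)
alpha = 0.5817

0.5817


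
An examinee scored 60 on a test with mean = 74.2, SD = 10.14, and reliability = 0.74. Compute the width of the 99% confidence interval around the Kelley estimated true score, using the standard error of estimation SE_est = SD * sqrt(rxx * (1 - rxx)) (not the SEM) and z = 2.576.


True score estimate = 0.74*60 + 0.26*74.2 = 63.692
SE_est = SD * sqrt(rxx * (1 - rxx)) = 10.14 * sqrt(0.74 * 0.26) = 10.14 * sqrt(0.1924) = 4.447751
CI = T_est +/- z * SE_est, so width = 2 * z * SE_est = 2 * 2.576 * 4.447751
Width = 22.9148

22.9148


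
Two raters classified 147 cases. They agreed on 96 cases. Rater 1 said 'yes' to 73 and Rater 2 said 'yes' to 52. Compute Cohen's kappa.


P_o = 96/147 = 0.653061
P_e = (73*52 + 74*95) / 21609 = 0.500995
kappa = (P_o - P_e) / (1 - P_e)
kappa = (0.653061 - 0.500995) / (1 - 0.500995)
kappa = 0.3047

0.3047


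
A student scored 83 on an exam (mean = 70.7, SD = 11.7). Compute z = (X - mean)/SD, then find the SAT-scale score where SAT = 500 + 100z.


z = (X - mean) / SD = (83 - 70.7) / 11.7
z = 12.3 / 11.7
z = 1.0513
SAT-scale = SAT = 500 + 100z
Carry z at full precision (z = 12.3 / 11.7) into the conversion:
SAT-scale = 500 + 100 * (12.3 / 11.7) = 500 + 1230 / 11.7
SAT-scale = 500 + 105.1282
SAT-scale = 605.1282

605.1282


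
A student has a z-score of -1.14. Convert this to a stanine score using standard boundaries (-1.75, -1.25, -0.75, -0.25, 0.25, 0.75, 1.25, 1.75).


Stanine boundaries: [-1.75, -1.25, -0.75, -0.25, 0.25, 0.75, 1.25, 1.75]
z = -1.14
Check each boundary:
  z >= -1.75 -> could be stanine 2
  z >= -1.25 -> could be stanine 3
  z < -0.75
  z < -0.25
  z < 0.25
  z < 0.75
  z < 1.25
  z < 1.75
Highest qualifying boundary gives stanine = 3

3


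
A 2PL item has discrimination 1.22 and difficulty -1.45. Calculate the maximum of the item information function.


For 2PL, max info at theta = b = -1.45
I_max = a^2 / 4 = 1.22^2 / 4
= 1.4884 / 4
I_max = 0.3721

0.3721


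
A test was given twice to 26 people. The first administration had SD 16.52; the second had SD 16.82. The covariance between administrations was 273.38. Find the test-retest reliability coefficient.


r = cov(X,Y) / (SD_X * SD_Y)
r = 273.38 / (16.52 * 16.82)
r = 273.38 / 277.8664
r = 0.9839

0.9839


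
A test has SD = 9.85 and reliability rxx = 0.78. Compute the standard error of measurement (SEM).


SEM = SD * sqrt(1 - rxx)
SEM = 9.85 * sqrt(1 - 0.78)
SEM = 9.85 * sqrt(0.22) = 9.85 * 0.469042
SEM = 4.6201

4.6201


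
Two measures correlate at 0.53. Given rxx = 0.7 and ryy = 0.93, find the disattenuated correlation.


r_corrected = rxy / sqrt(rxx * ryy)
= 0.53 / sqrt(0.7 * 0.93)
= 0.53 / sqrt(0.651)
= 0.53 / 0.806846
r_corrected = 0.6569

0.6569


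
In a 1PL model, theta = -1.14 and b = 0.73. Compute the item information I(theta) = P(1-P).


P = 1/(1+exp(-(-1.14-0.73))) = 0.1335
I = P*(1-P) = 0.1335 * 0.8665
I = 0.1157

0.1157


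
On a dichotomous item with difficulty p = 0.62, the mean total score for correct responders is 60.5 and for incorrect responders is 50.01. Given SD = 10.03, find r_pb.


q = 1 - p = 0.38
rpb = ((M1 - M0) / SD) * sqrt(p * q)
rpb = ((60.5 - 50.01) / 10.03) * sqrt(0.62 * 0.38)
rpb = 0.5076

0.5076
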